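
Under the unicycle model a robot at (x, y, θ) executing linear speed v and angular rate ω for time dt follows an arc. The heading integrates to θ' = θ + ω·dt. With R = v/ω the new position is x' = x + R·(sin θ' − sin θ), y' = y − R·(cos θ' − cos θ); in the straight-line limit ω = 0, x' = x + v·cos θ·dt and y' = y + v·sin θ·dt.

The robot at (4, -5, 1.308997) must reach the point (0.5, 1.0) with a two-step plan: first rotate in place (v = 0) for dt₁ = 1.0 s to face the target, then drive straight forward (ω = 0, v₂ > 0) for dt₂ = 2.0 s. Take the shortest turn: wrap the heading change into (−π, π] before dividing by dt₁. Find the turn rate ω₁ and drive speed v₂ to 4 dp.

ω₁ = 0.7899, v₂ = 3.4731

heading to target = atan2(1−-5, 0.5−4) = 2.0989
Δθ = wrap(2.0989 − 1.3090) = 0.7899; ω₁ = Δθ/dt₁ = 0.7899
distance = √((0.5−4)² + (1−-5)²) = 6.9462; v₂ = distance/dt₂ = 3.4731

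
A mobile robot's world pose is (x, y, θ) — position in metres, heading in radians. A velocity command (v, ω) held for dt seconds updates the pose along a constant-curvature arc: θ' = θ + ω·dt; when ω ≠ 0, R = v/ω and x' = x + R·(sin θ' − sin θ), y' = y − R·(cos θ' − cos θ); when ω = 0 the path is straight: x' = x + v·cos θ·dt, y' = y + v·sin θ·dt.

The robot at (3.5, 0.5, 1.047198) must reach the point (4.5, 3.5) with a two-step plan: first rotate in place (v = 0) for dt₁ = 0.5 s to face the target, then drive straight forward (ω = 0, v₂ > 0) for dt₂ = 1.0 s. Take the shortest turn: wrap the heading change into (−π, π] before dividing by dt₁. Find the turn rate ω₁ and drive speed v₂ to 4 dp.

heading to target = atan2(3.5−0.5, 4.5−3.5) = 1.2490
Δθ = wrap(1.2490 − 1.0472) = 0.2018; ω₁ = Δθ/dt₁ = 0.4037
distance = √((4.5−3.5)² + (3.5−0.5)²) = 3.1623; v₂ = distance/dt₂ = 3.1623

ω₁ = 0.4037, v₂ = 3.1623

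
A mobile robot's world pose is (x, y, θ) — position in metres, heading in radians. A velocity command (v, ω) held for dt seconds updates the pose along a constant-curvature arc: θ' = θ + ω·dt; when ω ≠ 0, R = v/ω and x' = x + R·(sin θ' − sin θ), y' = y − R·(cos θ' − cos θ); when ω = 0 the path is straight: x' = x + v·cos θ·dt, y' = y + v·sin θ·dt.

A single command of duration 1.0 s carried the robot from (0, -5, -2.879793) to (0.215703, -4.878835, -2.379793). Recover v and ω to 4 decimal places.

Δθ = -2.379793 − -2.879793 = 0.500000
ω = Δθ/dt = 0.500000/1.0 = 0.5000
R = Δx/(sin θ' − sin θ) = -0.5000
v = R·ω = -0.5000·0.5000 = -0.2500

v = -0.2500, ω = 0.5000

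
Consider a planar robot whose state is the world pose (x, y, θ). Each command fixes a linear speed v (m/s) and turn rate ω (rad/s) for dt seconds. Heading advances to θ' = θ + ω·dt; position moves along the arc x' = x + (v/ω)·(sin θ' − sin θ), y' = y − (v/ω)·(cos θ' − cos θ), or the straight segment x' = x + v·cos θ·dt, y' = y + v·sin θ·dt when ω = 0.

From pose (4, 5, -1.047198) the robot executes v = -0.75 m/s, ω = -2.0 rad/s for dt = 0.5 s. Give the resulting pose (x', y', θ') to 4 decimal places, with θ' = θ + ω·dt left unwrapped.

(3.9915, 5.3595, -2.0472)

θ' = -1.0472 + -2.0·0.5 = -2.0472
R = v/ω = -0.75/-2.0 = 0.3750
x' = 4 + 0.3750·(sin -2.0472 − sin -1.0472) = 3.9915
y' = 5 − 0.3750·(cos -2.0472 − cos -1.0472) = 5.3595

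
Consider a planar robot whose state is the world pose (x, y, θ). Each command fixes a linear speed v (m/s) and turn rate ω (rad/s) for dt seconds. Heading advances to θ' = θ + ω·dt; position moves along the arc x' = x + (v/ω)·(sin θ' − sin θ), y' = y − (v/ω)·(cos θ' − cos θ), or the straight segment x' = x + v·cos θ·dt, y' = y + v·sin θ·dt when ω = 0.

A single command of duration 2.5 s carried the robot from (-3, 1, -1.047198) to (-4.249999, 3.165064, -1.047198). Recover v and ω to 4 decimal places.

Δθ = -1.047198 − -1.047198 = 0.000000
ω = Δθ/dt = 0.000000/2.5 = 0.0000
ω = 0 → v = (Δx·cos θ + Δy·sin θ)/dt = -1.0000

v = -1.0000, ω = 0.0000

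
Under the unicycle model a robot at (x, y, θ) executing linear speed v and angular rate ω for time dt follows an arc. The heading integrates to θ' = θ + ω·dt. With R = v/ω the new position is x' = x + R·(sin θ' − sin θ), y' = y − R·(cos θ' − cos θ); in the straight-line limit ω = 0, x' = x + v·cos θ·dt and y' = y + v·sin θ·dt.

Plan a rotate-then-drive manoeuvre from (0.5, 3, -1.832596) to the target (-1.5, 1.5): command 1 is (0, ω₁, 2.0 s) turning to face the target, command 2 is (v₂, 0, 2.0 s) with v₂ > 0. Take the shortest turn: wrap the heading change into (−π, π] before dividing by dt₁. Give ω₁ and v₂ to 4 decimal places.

heading to target = atan2(1.5−3, -1.5−0.5) = -2.4981
Δθ = wrap(-2.4981 − -1.8326) = -0.6655; ω₁ = Δθ/dt₁ = -0.3327
distance = √((-1.5−0.5)² + (1.5−3)²) = 2.5000; v₂ = distance/dt₂ = 1.2500

ω₁ = -0.3327, v₂ = 1.2500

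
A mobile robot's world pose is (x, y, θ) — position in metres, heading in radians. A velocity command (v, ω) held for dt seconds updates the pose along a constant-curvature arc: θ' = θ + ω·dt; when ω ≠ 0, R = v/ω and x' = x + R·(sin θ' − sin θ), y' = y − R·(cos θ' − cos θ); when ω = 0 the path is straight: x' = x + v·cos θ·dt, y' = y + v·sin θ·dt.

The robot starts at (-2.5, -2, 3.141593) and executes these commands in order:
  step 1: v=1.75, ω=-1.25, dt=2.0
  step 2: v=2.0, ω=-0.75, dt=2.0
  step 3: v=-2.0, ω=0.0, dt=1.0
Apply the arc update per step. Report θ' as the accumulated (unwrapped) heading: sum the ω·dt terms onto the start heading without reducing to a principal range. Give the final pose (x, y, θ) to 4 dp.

step 1: θ'=0.6416 (R=-1.4000) → pose (-3.3379, 0.5216, 0.6416)
step 2: θ'=-0.8584 (R=-2.6667) → pose (0.2762, 0.1283, -0.8584)
step 3: θ'=-0.8584 (straight) → pose (-1.0311, 1.6419, -0.8584)

(-1.0311, 1.6419, -0.8584)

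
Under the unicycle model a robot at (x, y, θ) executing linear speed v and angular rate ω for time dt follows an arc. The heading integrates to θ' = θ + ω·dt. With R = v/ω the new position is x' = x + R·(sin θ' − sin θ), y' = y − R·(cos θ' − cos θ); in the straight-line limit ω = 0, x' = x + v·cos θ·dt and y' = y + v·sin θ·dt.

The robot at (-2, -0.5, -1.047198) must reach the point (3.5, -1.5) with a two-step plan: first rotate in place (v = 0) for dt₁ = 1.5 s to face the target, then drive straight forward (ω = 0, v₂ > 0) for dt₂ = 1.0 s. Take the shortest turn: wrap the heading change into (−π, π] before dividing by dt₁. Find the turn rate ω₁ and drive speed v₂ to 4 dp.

ω₁ = 0.5782, v₂ = 5.5902

heading to target = atan2(-1.5−-0.5, 3.5−-2) = -0.1799
Δθ = wrap(-0.1799 − -1.0472) = 0.8673; ω₁ = Δθ/dt₁ = 0.5782
distance = √((3.5−-2)² + (-1.5−-0.5)²) = 5.5902; v₂ = distance/dt₂ = 5.5902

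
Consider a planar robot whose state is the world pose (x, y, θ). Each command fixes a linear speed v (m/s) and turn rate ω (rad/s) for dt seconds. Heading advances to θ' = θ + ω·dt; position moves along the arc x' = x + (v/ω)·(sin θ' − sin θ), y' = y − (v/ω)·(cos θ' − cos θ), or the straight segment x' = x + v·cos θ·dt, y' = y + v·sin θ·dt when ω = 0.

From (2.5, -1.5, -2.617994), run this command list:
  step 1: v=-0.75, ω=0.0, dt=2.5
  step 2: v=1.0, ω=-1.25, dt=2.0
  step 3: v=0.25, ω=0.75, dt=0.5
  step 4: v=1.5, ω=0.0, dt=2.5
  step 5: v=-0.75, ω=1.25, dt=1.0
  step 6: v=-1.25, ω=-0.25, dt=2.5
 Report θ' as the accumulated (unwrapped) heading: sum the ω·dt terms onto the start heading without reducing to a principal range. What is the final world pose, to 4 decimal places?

step 1: θ'=-2.6180 (straight) → pose (4.1238, -0.5625, -2.6180)
step 2: θ'=-5.1180 (R=-0.8000) → pose (2.9887, 0.4460, -5.1180)
step 3: θ'=-4.7430 (R=0.3333) → pose (3.0156, 0.5673, -4.7430)
step 4: θ'=-4.7430 (straight) → pose (3.1303, 4.3155, -4.7430)
step 5: θ'=-3.4930 (R=-0.6000) → pose (3.5235, 3.7339, -3.4930)
step 6: θ'=-4.1180 (R=5.0000) → pose (5.9449, 1.8394, -4.1180)

(5.9449, 1.8394, -4.1180)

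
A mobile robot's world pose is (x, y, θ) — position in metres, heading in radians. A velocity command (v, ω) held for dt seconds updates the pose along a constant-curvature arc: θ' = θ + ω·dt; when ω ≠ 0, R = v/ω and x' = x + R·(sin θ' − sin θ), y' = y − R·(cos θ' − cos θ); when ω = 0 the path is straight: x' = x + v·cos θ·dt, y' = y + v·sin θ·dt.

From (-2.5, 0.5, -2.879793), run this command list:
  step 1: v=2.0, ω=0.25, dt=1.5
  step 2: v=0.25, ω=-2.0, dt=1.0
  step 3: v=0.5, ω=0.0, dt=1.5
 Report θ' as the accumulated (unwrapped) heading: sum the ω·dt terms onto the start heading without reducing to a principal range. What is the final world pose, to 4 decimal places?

(-5.5377, 0.0133, -4.5048)

step 1: θ'=-2.5048 (R=8.0000) → pose (-5.1864, -0.7954, -2.5048)
step 2: θ'=-4.5048 (R=-0.1250) → pose (-5.3831, -0.7206, -4.5048)
step 3: θ'=-4.5048 (straight) → pose (-5.5377, 0.0133, -4.5048)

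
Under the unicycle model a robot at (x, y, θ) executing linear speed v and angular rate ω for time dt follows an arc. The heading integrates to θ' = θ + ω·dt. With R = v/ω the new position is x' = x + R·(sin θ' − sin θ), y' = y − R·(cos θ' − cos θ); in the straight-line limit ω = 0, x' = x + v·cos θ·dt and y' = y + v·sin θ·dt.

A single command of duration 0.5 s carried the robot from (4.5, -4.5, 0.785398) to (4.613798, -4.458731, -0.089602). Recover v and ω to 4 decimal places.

v = 0.2500, ω = -1.7500

Δθ = -0.089602 − 0.785398 = -0.875000
ω = Δθ/dt = -0.875000/0.5 = -1.7500
R = Δx/(sin θ' − sin θ) = -0.1429
v = R·ω = -0.1429·-1.7500 = 0.2500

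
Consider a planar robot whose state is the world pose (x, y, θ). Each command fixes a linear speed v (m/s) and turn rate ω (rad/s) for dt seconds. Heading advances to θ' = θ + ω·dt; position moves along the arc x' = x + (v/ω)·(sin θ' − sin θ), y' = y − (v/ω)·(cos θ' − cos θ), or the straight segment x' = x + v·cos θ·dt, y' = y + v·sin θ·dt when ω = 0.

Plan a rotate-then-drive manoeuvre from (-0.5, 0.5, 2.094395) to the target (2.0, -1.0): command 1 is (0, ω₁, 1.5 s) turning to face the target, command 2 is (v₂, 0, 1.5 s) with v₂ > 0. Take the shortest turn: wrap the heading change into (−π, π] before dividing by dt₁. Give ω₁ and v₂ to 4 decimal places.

ω₁ = -1.7565, v₂ = 1.9437

heading to target = atan2(-1−0.5, 2−-0.5) = -0.5404
Δθ = wrap(-0.5404 − 2.0944) = -2.6348; ω₁ = Δθ/dt₁ = -1.7565
distance = √((2−-0.5)² + (-1−0.5)²) = 2.9155; v₂ = distance/dt₂ = 1.9437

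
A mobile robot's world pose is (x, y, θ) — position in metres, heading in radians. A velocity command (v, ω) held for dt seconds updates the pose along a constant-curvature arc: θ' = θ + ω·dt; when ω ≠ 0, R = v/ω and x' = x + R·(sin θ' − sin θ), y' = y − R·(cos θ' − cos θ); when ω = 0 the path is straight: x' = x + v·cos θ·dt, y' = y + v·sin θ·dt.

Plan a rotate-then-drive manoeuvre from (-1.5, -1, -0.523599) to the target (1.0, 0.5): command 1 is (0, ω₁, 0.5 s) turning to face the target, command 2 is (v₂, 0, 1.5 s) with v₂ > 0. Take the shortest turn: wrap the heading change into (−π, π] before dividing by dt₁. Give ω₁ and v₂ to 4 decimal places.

ω₁ = 2.1280, v₂ = 1.9437

heading to target = atan2(0.5−-1, 1−-1.5) = 0.5404
Δθ = wrap(0.5404 − -0.5236) = 1.0640; ω₁ = Δθ/dt₁ = 2.1280
distance = √((1−-1.5)² + (0.5−-1)²) = 2.9155; v₂ = distance/dt₂ = 1.9437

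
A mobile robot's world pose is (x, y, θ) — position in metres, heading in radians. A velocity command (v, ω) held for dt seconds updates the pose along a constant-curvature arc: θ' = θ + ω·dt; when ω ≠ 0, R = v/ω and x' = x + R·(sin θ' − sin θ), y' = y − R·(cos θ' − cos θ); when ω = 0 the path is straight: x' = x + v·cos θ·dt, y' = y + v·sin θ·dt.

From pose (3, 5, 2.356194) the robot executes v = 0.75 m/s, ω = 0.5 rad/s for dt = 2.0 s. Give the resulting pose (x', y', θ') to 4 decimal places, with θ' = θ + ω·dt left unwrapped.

(1.6199, 5.4049, 3.3562)

θ' = 2.3562 + 0.5·2.0 = 3.3562
R = v/ω = 0.75/0.5 = 1.5000
x' = 3 + 1.5000·(sin 3.3562 − sin 2.3562) = 1.6199
y' = 5 − 1.5000·(cos 3.3562 − cos 2.3562) = 5.4049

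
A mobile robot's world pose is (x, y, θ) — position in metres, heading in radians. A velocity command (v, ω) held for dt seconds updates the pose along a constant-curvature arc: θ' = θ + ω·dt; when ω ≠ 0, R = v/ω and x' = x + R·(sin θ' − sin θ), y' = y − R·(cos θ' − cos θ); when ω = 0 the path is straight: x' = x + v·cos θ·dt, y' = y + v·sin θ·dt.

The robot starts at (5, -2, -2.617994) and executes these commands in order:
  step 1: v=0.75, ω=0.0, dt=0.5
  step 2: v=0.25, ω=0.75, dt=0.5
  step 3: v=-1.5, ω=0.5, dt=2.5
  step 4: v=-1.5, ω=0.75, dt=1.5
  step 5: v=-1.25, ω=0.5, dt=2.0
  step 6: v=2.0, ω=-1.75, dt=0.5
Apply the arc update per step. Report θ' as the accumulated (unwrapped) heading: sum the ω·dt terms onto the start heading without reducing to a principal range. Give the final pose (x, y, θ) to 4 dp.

step 1: θ'=-2.6180 (straight) → pose (4.6752, -2.1875, -2.6180)
step 2: θ'=-2.2430 (R=0.3333) → pose (4.5811, -2.2686, -2.2430)
step 3: θ'=-0.9930 (R=-3.0000) → pose (4.7467, 1.2381, -0.9930)
step 4: θ'=0.1320 (R=-2.0000) → pose (2.8081, 2.1283, 0.1320)
step 5: θ'=1.1320 (R=-2.5000) → pose (0.8740, 0.7122, 1.1320)
step 6: θ'=0.2570 (R=-1.1429) → pose (1.6181, 1.3319, 0.2570)

(1.6181, 1.3319, 0.2570)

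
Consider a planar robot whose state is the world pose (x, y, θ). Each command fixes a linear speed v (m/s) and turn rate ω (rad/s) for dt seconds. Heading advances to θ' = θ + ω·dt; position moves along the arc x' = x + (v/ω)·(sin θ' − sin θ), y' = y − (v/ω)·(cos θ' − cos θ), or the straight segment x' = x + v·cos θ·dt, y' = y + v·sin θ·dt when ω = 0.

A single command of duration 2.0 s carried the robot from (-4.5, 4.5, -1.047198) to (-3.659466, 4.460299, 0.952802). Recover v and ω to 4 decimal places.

v = 0.5000, ω = 1.0000

Δθ = 0.952802 − -1.047198 = 2.000000
ω = Δθ/dt = 2.000000/2.0 = 1.0000
R = Δx/(sin θ' − sin θ) = 0.5000
v = R·ω = 0.5000·1.0000 = 0.5000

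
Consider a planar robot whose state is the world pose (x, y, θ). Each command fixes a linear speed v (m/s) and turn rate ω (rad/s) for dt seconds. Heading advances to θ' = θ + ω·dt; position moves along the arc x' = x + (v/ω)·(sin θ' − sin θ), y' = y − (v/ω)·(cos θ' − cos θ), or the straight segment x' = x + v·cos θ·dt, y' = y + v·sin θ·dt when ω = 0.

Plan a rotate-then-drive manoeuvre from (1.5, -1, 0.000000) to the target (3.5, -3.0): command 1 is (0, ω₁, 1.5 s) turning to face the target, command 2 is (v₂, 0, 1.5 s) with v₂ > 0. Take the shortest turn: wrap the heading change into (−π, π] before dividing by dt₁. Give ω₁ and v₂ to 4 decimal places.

ω₁ = -0.5236, v₂ = 1.8856

heading to target = atan2(-3−-1, 3.5−1.5) = -0.7854
Δθ = wrap(-0.7854 − 0.0000) = -0.7854; ω₁ = Δθ/dt₁ = -0.5236
distance = √((3.5−1.5)² + (-3−-1)²) = 2.8284; v₂ = distance/dt₂ = 1.8856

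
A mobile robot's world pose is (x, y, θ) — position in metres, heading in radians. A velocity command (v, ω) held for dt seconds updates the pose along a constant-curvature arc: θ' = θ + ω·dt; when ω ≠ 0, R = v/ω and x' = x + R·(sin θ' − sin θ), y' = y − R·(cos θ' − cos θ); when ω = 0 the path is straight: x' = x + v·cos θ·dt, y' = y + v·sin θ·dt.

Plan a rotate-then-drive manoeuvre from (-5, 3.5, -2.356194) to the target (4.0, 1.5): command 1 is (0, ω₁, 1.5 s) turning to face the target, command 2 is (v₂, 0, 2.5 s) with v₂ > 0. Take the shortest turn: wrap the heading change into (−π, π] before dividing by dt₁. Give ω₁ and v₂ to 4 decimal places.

ω₁ = 1.4250, v₂ = 3.6878

heading to target = atan2(1.5−3.5, 4−-5) = -0.2187
Δθ = wrap(-0.2187 − -2.3562) = 2.1375; ω₁ = Δθ/dt₁ = 1.4250
distance = √((4−-5)² + (1.5−3.5)²) = 9.2195; v₂ = distance/dt₂ = 3.6878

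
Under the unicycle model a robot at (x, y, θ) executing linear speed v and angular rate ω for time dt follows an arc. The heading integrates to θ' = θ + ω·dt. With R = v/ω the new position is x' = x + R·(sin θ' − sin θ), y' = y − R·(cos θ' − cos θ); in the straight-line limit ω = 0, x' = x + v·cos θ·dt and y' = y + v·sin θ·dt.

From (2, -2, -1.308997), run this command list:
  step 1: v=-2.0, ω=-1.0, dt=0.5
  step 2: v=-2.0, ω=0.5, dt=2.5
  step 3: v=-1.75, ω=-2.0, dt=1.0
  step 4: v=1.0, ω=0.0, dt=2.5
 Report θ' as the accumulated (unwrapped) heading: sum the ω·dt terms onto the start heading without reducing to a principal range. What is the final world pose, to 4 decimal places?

(-1.8824, 3.4215, -2.5590)

step 1: θ'=-1.8090 (R=2.0000) → pose (1.9883, -1.0105, -1.8090)
step 2: θ'=-0.5590 (R=-4.0000) → pose (0.2226, 3.3245, -0.5590)
step 3: θ'=-2.5590 (R=0.8750) → pose (0.2052, 4.7970, -2.5590)
step 4: θ'=-2.5590 (straight) → pose (-1.8824, 3.4215, -2.5590)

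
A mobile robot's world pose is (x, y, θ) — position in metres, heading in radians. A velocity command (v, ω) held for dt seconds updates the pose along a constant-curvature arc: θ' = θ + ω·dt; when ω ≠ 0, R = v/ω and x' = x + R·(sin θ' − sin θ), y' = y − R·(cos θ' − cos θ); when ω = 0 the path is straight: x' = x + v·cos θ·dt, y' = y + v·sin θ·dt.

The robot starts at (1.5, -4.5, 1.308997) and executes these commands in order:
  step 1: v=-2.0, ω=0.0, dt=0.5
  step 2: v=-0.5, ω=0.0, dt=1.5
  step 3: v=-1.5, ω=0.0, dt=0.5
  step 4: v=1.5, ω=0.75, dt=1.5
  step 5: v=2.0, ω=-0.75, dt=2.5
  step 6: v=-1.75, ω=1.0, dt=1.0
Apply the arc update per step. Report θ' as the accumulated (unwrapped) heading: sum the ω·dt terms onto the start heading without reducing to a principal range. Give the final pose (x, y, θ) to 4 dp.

(-0.2815, -2.0531, 1.5590)

step 1: θ'=1.3090 (straight) → pose (1.2412, -5.4659, 1.3090)
step 2: θ'=1.3090 (straight) → pose (1.0471, -6.1904, 1.3090)
step 3: θ'=1.3090 (straight) → pose (0.8530, -6.9148, 1.3090)
step 4: θ'=2.4340 (R=2.0000) → pose (0.2211, -4.8773, 2.4340)
step 5: θ'=0.5590 (R=-2.6667) → pose (0.5402, -0.5901, 0.5590)
step 6: θ'=1.5590 (R=-1.7500) → pose (-0.2815, -2.0531, 1.5590)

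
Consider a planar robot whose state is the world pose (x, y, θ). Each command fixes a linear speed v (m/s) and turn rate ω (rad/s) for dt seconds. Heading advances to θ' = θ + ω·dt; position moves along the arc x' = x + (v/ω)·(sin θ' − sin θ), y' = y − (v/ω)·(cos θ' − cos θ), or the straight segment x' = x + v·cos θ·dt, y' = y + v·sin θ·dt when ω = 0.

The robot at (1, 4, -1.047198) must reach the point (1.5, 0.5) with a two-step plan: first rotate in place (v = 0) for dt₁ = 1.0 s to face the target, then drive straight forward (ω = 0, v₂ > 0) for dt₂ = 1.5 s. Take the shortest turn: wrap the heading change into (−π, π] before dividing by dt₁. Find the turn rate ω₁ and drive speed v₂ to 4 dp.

ω₁ = -0.3817, v₂ = 2.3570

heading to target = atan2(0.5−4, 1.5−1) = -1.4289
Δθ = wrap(-1.4289 − -1.0472) = -0.3817; ω₁ = Δθ/dt₁ = -0.3817
distance = √((1.5−1)² + (0.5−4)²) = 3.5355; v₂ = distance/dt₂ = 2.3570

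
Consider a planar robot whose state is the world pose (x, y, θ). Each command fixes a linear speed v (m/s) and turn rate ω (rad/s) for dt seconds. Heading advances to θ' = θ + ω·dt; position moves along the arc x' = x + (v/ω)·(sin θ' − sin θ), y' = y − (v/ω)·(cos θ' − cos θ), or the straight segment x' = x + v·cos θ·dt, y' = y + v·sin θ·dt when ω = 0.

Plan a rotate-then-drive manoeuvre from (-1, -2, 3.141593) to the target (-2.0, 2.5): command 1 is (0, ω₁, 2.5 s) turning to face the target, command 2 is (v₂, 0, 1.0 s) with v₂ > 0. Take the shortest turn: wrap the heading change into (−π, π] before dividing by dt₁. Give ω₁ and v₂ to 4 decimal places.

ω₁ = -0.5409, v₂ = 4.6098

heading to target = atan2(2.5−-2, -2−-1) = 1.7895
Δθ = wrap(1.7895 − 3.1416) = -1.3521; ω₁ = Δθ/dt₁ = -0.5409
distance = √((-2−-1)² + (2.5−-2)²) = 4.6098; v₂ = distance/dt₂ = 4.6098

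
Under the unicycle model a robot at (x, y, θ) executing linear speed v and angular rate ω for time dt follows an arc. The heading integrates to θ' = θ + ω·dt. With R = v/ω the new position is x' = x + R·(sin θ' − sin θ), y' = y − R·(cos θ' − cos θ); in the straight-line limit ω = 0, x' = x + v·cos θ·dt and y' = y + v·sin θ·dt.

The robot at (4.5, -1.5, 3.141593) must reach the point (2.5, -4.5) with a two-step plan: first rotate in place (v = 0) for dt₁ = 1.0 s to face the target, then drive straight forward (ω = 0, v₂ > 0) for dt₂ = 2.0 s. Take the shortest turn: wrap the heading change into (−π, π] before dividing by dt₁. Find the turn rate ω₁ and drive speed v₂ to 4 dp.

ω₁ = 0.9828, v₂ = 1.8028

heading to target = atan2(-4.5−-1.5, 2.5−4.5) = -2.1588
Δθ = wrap(-2.1588 − 3.1416) = 0.9828; ω₁ = Δθ/dt₁ = 0.9828
distance = √((2.5−4.5)² + (-4.5−-1.5)²) = 3.6056; v₂ = distance/dt₂ = 1.8028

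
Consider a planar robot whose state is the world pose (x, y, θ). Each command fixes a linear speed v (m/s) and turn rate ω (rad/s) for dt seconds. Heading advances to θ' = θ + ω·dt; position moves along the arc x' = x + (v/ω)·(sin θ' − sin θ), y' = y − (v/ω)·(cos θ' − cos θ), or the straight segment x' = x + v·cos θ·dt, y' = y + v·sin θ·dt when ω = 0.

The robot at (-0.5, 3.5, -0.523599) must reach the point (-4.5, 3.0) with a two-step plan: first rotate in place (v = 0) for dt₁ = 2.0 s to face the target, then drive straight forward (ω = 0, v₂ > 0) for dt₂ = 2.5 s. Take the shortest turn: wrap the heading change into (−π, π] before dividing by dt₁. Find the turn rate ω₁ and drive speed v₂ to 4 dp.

ω₁ = -1.2468, v₂ = 1.6125

heading to target = atan2(3−3.5, -4.5−-0.5) = -3.0172
Δθ = wrap(-3.0172 − -0.5236) = -2.4936; ω₁ = Δθ/dt₁ = -1.2468
distance = √((-4.5−-0.5)² + (3−3.5)²) = 4.0311; v₂ = distance/dt₂ = 1.6125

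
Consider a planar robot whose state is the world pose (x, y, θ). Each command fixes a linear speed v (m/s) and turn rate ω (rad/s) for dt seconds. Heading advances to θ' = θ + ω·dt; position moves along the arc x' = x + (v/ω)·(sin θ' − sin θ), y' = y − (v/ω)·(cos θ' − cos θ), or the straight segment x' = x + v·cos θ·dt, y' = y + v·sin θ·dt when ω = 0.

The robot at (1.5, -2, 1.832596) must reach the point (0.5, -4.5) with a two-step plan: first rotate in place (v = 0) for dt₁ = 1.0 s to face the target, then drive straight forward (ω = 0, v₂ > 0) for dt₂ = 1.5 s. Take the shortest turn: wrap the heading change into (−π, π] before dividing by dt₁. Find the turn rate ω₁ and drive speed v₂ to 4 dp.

heading to target = atan2(-4.5−-2, 0.5−1.5) = -1.9513
Δθ = wrap(-1.9513 − 1.8326) = 2.4993; ω₁ = Δθ/dt₁ = 2.4993
distance = √((0.5−1.5)² + (-4.5−-2)²) = 2.6926; v₂ = distance/dt₂ = 1.7951

ω₁ = 2.4993, v₂ = 1.7951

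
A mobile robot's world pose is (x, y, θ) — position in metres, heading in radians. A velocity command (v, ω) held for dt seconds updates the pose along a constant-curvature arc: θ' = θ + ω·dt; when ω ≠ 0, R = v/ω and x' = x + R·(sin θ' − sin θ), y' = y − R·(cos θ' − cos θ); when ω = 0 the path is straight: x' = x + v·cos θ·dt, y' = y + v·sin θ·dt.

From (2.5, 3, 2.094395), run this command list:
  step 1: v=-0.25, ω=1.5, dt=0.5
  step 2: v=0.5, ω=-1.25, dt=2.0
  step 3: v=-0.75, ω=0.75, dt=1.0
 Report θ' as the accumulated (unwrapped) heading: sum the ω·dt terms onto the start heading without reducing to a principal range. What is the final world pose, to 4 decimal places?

step 1: θ'=2.8444 (R=-0.1667) → pose (2.5955, 2.9240, 2.8444)
step 2: θ'=0.3444 (R=-0.4000) → pose (2.5776, 3.6829, 0.3444)
step 3: θ'=1.0944 (R=-1.0000) → pose (2.0266, 3.2003, 1.0944)

(2.0266, 3.2003, 1.0944)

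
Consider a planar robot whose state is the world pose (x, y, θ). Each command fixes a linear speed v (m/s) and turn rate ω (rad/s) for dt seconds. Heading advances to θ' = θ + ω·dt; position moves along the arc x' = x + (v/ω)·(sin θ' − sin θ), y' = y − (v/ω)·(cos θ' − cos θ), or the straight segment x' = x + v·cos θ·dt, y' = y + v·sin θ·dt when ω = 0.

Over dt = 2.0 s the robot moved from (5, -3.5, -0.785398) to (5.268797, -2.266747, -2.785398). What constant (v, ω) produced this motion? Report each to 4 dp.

v = -0.7500, ω = -1.0000

Δθ = -2.785398 − -0.785398 = -2.000000
ω = Δθ/dt = -2.000000/2.0 = -1.0000
R = −Δy/(cos θ' − cos θ) = 0.7500
v = R·ω = 0.7500·-1.0000 = -0.7500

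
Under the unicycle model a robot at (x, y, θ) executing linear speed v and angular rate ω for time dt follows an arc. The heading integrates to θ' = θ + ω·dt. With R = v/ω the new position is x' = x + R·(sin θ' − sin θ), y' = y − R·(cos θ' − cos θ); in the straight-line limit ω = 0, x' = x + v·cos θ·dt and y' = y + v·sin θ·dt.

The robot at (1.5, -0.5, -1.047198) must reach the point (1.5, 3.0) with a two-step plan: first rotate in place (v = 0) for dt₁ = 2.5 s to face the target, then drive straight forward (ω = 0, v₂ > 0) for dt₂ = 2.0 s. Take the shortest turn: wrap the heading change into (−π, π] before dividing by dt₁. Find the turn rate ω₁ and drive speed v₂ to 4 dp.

ω₁ = 1.0472, v₂ = 1.7500

heading to target = atan2(3−-0.5, 1.5−1.5) = 1.5708
Δθ = wrap(1.5708 − -1.0472) = 2.6180; ω₁ = Δθ/dt₁ = 1.0472
distance = √((1.5−1.5)² + (3−-0.5)²) = 3.5000; v₂ = distance/dt₂ = 1.7500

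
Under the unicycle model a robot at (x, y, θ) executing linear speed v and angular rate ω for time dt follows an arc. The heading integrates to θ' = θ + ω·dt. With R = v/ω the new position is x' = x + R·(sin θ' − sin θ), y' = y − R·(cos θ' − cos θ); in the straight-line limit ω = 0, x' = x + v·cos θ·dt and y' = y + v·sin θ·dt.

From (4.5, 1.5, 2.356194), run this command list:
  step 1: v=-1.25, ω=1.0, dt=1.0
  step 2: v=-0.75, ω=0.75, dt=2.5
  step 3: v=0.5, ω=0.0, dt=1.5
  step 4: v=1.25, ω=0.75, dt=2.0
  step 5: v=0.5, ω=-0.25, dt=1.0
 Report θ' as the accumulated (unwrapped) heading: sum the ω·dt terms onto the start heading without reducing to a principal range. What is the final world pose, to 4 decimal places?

step 1: θ'=3.3562 (R=-1.2500) → pose (5.6501, 1.1626, 3.3562)
step 2: θ'=5.2312 (R=-1.0000) → pose (6.3055, 2.6355, 5.2312)
step 3: θ'=5.2312 (straight) → pose (6.6774, 1.9842, 5.2312)
step 4: θ'=6.7312 (R=1.6667) → pose (8.8467, 1.3084, 6.7312)
step 5: θ'=6.4812 (R=-2.0000) → pose (9.3196, 1.4667, 6.4812)

(9.3196, 1.4667, 6.4812)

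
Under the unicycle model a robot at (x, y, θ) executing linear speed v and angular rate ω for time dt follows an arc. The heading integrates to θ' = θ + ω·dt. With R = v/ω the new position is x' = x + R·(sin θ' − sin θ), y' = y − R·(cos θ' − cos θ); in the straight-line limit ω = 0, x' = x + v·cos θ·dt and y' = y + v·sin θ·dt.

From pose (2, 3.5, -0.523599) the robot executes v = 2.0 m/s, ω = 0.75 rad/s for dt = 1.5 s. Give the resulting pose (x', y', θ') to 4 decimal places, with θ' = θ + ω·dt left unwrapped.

θ' = -0.5236 + 0.75·1.5 = 0.6014
R = v/ω = 2.0/0.75 = 2.6667
x' = 2 + 2.6667·(sin 0.6014 − sin -0.5236) = 4.8421
y' = 3.5 − 2.6667·(cos 0.6014 − cos -0.5236) = 3.6106

(4.8421, 3.6106, 0.6014)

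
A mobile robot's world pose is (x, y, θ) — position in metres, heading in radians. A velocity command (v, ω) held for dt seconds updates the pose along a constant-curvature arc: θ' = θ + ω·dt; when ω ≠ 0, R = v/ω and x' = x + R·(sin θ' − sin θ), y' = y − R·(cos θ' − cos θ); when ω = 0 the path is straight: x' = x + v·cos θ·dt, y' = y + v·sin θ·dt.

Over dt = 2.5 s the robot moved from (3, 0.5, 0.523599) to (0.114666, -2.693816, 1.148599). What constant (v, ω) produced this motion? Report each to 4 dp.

v = -1.7500, ω = 0.2500

Δθ = 1.148599 − 0.523599 = 0.625000
ω = Δθ/dt = 0.625000/2.5 = 0.2500
R = −Δy/(cos θ' − cos θ) = -7.0000
v = R·ω = -7.0000·0.2500 = -1.7500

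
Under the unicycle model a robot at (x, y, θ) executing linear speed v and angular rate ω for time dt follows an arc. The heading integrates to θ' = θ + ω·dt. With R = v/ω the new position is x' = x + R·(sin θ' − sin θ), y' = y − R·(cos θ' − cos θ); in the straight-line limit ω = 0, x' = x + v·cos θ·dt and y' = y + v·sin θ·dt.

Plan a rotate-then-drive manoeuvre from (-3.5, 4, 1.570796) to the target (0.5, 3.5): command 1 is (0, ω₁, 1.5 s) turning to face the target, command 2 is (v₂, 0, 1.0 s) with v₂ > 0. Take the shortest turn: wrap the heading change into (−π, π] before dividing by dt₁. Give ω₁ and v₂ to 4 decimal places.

heading to target = atan2(3.5−4, 0.5−-3.5) = -0.1244
Δθ = wrap(-0.1244 − 1.5708) = -1.6952; ω₁ = Δθ/dt₁ = -1.1301
distance = √((0.5−-3.5)² + (3.5−4)²) = 4.0311; v₂ = distance/dt₂ = 4.0311

ω₁ = -1.1301, v₂ = 4.0311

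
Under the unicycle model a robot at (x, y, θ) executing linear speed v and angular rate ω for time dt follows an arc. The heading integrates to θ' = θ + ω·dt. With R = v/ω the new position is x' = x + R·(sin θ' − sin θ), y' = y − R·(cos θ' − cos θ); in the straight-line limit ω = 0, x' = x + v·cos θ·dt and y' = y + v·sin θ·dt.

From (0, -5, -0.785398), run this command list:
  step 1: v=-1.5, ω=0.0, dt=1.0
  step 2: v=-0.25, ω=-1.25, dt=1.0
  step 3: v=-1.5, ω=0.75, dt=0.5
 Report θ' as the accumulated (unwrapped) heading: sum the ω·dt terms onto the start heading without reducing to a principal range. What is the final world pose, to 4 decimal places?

(-0.8941, -2.9911, -1.6604)

step 1: θ'=-0.7854 (straight) → pose (-1.0607, -3.9393, -0.7854)
step 2: θ'=-2.0354 (R=0.2000) → pose (-1.0980, -3.7083, -2.0354)
step 3: θ'=-1.6604 (R=-2.0000) → pose (-0.8941, -2.9911, -1.6604)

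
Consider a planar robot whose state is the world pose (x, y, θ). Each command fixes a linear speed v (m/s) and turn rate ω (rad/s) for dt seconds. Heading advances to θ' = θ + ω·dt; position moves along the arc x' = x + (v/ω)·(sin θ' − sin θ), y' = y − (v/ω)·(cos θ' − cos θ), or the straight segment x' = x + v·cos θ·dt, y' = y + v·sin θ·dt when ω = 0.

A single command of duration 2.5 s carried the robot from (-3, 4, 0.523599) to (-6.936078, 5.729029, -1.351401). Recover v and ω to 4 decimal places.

Δθ = -1.351401 − 0.523599 = -1.875000
ω = Δθ/dt = -1.875000/2.5 = -0.7500
R = Δx/(sin θ' − sin θ) = 2.6667
v = R·ω = 2.6667·-0.7500 = -2.0000

v = -2.0000, ω = -0.7500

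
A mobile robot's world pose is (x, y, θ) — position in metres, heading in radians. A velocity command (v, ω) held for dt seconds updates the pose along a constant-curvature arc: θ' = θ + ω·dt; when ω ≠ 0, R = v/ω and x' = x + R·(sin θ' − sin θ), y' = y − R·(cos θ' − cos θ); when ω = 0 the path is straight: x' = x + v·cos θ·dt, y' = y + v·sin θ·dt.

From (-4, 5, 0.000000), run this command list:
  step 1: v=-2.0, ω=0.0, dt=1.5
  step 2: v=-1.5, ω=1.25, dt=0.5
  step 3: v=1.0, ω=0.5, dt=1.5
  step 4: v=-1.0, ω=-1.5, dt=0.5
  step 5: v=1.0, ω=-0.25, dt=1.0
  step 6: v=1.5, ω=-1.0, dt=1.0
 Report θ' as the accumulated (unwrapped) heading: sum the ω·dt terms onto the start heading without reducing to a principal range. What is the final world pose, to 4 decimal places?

(-4.8720, 5.8939, -0.6250)

step 1: θ'=0.0000 (straight) → pose (-7.0000, 5.0000, 0.0000)
step 2: θ'=0.6250 (R=-1.2000) → pose (-7.7021, 4.7732, 0.6250)
step 3: θ'=1.3750 (R=2.0000) → pose (-6.9105, 6.0060, 1.3750)
step 4: θ'=0.6250 (R=0.6667) → pose (-7.1744, 5.5950, 0.6250)
step 5: θ'=0.3750 (R=-4.0000) → pose (-6.2991, 6.0732, 0.3750)
step 6: θ'=-0.6250 (R=-1.5000) → pose (-4.8720, 5.8939, -0.6250)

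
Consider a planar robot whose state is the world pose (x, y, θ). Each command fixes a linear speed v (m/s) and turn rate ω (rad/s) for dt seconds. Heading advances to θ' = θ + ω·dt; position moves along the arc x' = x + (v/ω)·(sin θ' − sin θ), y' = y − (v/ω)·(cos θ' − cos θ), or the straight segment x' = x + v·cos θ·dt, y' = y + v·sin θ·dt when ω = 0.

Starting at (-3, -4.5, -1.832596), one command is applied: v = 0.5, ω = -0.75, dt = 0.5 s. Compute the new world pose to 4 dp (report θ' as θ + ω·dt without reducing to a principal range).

(-3.1079, -4.7239, -2.2076)

θ' = -1.8326 + -0.75·0.5 = -2.2076
R = v/ω = 0.5/-0.75 = -0.6667
x' = -3 + -0.6667·(sin -2.2076 − sin -1.8326) = -3.1079
y' = -4.5 − -0.6667·(cos -2.2076 − cos -1.8326) = -4.7239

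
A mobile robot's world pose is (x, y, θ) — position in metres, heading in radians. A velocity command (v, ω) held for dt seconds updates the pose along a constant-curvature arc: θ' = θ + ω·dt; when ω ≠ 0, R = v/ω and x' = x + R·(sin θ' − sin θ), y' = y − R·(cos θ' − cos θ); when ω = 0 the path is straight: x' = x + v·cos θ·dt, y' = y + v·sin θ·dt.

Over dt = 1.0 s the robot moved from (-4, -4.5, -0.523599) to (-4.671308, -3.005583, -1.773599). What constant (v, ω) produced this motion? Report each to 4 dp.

v = -1.7500, ω = -1.2500

Δθ = -1.773599 − -0.523599 = -1.250000
ω = Δθ/dt = -1.250000/1.0 = -1.2500
R = −Δy/(cos θ' − cos θ) = 1.4000
v = R·ω = 1.4000·-1.2500 = -1.7500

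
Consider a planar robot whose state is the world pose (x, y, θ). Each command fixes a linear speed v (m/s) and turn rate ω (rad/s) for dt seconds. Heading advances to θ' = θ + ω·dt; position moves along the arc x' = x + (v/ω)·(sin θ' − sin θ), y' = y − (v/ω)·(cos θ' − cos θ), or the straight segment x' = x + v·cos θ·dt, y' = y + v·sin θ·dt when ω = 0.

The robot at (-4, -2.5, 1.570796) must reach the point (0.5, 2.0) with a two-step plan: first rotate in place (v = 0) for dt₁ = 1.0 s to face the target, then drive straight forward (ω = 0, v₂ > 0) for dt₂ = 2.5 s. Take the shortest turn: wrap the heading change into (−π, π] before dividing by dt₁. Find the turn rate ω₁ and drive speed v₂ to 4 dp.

ω₁ = -0.7854, v₂ = 2.5456

heading to target = atan2(2−-2.5, 0.5−-4) = 0.7854
Δθ = wrap(0.7854 − 1.5708) = -0.7854; ω₁ = Δθ/dt₁ = -0.7854
distance = √((0.5−-4)² + (2−-2.5)²) = 6.3640; v₂ = distance/dt₂ = 2.5456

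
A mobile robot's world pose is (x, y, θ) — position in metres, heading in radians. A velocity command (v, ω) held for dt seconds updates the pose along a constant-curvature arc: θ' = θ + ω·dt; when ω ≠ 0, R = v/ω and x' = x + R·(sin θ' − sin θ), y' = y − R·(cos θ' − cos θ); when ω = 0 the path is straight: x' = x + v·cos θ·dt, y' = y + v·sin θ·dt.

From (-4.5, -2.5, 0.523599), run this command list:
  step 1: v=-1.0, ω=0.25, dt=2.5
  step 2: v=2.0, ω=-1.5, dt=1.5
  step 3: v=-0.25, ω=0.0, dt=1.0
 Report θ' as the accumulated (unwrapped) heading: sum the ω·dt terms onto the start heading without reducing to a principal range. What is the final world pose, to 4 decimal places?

(-3.8565, -4.0453, -1.1014)

step 1: θ'=1.1486 (R=-4.0000) → pose (-6.1488, -4.3250, 1.1486)
step 2: θ'=-1.1014 (R=-1.3333) → pose (-3.7434, -4.2683, -1.1014)
step 3: θ'=-1.1014 (straight) → pose (-3.8565, -4.0453, -1.1014)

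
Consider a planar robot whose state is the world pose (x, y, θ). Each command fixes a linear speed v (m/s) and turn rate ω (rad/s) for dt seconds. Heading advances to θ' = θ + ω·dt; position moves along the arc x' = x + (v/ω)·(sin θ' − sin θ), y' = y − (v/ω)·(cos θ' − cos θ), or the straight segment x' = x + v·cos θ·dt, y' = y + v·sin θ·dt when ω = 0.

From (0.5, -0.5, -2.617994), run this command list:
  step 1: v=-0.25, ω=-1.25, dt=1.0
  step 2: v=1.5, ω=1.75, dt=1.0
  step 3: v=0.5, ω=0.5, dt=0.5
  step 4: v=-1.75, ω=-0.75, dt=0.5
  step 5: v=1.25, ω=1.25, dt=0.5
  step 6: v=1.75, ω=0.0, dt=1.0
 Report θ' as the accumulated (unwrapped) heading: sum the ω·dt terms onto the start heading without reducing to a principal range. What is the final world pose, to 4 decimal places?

step 1: θ'=-3.8680 (R=0.2000) → pose (0.7328, -0.5237, -3.8680)
step 2: θ'=-2.1180 (R=0.8571) → pose (-0.5685, -0.7185, -2.1180)
step 3: θ'=-1.8680 (R=1.0000) → pose (-0.6706, -0.9460, -1.8680)
step 4: θ'=-2.2430 (R=2.3333) → pose (-0.2653, -0.1763, -2.2430)
step 5: θ'=-1.6180 (R=1.0000) → pose (-0.4817, -0.7518, -1.6180)
step 6: θ'=-1.6180 (straight) → pose (-0.5643, -2.4998, -1.6180)

(-0.5643, -2.4998, -1.6180)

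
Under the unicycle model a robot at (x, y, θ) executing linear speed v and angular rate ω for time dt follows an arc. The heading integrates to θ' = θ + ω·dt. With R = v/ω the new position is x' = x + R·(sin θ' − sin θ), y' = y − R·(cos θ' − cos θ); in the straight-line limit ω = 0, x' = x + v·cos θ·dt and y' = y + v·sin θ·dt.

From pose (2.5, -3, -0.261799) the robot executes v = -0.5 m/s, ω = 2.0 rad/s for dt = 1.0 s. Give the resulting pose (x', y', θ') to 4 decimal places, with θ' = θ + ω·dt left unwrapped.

(2.1888, -3.2831, 1.7382)

θ' = -0.2618 + 2.0·1.0 = 1.7382
R = v/ω = -0.5/2.0 = -0.2500
x' = 2.5 + -0.2500·(sin 1.7382 − sin -0.2618) = 2.1888
y' = -3 − -0.2500·(cos 1.7382 − cos -0.2618) = -3.2831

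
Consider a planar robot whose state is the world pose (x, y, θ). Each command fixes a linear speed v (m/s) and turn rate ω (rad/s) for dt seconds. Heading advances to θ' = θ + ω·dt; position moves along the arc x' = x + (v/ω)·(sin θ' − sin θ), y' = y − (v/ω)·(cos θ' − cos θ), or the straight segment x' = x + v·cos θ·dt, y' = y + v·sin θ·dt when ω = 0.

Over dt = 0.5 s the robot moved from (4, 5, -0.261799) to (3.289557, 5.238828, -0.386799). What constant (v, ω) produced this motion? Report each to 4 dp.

Δθ = -0.386799 − -0.261799 = -0.125000
ω = Δθ/dt = -0.125000/0.5 = -0.2500
R = Δx/(sin θ' − sin θ) = 6.0000
v = R·ω = 6.0000·-0.2500 = -1.5000

v = -1.5000, ω = -0.2500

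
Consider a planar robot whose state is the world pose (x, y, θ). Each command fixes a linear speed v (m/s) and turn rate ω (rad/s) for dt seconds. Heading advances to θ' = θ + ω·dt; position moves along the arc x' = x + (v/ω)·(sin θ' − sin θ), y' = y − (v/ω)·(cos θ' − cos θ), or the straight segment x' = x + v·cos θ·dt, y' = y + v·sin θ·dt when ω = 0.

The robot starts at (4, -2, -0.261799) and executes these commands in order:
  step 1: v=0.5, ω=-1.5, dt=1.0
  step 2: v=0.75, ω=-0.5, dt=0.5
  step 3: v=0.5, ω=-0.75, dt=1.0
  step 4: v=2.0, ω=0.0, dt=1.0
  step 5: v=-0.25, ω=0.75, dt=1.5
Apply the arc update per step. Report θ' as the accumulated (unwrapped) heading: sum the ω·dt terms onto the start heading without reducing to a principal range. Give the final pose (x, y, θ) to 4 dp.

step 1: θ'=-1.7618 (R=-0.3333) → pose (4.2410, -2.3853, -1.7618)
step 2: θ'=-2.0118 (R=-1.5000) → pose (4.1248, -2.7408, -2.0118)
step 3: θ'=-2.7618 (R=-0.6667) → pose (3.7690, -3.0754, -2.7618)
step 4: θ'=-2.7618 (straight) → pose (1.9116, -3.8168, -2.7618)
step 5: θ'=-1.6368 (R=-0.3333) → pose (2.1206, -3.5292, -1.6368)

(2.1206, -3.5292, -1.6368)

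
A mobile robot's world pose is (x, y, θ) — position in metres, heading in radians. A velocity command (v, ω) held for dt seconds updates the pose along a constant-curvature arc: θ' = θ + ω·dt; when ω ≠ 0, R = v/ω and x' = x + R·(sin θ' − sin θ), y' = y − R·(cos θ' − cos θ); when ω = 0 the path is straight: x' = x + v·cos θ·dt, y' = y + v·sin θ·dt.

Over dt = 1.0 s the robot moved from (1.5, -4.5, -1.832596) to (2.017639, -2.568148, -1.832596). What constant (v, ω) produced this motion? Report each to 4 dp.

Δθ = -1.832596 − -1.832596 = 0.000000
ω = Δθ/dt = 0.000000/1.0 = 0.0000
ω = 0 → v = (Δx·cos θ + Δy·sin θ)/dt = -2.0000

v = -2.0000, ω = 0.0000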